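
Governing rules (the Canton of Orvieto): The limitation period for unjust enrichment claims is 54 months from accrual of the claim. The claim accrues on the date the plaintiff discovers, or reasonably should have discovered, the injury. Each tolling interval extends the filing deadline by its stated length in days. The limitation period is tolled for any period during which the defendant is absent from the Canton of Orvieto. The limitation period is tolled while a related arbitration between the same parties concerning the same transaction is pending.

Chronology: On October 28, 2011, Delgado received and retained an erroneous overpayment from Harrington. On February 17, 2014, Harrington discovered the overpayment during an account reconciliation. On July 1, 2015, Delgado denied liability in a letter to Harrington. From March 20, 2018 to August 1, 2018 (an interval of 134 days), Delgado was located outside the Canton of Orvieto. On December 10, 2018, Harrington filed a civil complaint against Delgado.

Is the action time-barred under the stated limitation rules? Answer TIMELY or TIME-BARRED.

TIMELY

Accrual is tied to discovery, so the period began on February 17, 2014 rather than on October 28, 2011 when the act occurred.
The untolled deadline — 54 months after February 17, 2014 — is August 17, 2018.
Because the defendant's absence from the jurisdiction ran from March 20, 2018 to August 1, 2018, the deadline is extended by 134 days to December 29, 2018.
Nothing else in the chronology tolls or restarts the period.
The December 10, 2018 filing precedes the December 29, 2018 deadline; the claim is timely.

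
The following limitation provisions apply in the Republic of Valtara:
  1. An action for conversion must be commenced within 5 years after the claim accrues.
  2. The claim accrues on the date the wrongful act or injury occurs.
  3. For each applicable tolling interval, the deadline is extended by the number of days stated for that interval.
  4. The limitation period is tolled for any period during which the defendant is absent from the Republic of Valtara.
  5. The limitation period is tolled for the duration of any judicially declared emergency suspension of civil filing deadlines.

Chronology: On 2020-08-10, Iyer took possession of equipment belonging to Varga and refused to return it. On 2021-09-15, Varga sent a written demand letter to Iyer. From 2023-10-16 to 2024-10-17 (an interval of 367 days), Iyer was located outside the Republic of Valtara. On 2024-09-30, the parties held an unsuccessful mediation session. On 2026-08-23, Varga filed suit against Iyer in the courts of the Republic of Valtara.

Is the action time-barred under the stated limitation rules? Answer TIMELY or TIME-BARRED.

The claim accrued on 2020-08-10, when the wrongful act occurred.
Adding the 5 years base period to 2020-08-10 gives a deadline of 2025-08-10, before any tolling.
The period was tolled for 367 days by the defendant's absence from the jurisdiction (2023-10-16 to 2024-10-17), pushing the deadline to 2026-08-12.
Nothing else in the chronology tolls or restarts the period.
Filing on 2026-08-23 missed the 2026-08-12 deadline — the action is time-barred.

TIME-BARRED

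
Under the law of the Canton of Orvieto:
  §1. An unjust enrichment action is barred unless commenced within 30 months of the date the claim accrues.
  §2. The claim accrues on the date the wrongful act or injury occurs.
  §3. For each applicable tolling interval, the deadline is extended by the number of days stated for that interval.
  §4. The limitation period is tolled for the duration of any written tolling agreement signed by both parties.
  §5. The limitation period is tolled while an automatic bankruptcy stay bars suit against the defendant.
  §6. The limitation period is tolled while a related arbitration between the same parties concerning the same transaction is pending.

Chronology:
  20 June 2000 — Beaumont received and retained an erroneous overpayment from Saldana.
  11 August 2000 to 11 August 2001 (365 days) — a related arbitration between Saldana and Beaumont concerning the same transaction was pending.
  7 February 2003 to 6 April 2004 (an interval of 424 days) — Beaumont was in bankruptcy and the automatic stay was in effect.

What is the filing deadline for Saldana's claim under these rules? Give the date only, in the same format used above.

The claim accrued on 20 June 2000, when the wrongful act occurred.
The untolled deadline — 30 months after 20 June 2000 — is 20 December 2002.
Because the pending related arbitration ran from 11 August 2000 to 11 August 2001, the deadline is extended by 365 days to 20 December 2003.
Because the automatic bankruptcy stay ran from 7 February 2003 to 6 April 2004, the deadline is extended by 424 days to 16 February 2005.

16 February 2005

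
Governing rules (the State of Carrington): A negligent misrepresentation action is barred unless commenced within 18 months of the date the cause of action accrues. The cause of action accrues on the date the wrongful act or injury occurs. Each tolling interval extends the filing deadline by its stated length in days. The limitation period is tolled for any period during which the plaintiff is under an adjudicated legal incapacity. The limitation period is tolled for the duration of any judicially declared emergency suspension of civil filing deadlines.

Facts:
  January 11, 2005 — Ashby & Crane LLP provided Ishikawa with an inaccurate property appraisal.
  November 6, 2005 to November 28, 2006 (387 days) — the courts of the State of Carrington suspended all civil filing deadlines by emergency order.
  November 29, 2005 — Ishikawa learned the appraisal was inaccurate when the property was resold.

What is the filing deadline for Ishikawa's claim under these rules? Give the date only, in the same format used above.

August 2, 2007

The claim accrued on January 11, 2005, when the wrongful act occurred; under the stated occurrence rule the November 29, 2005 discovery does not delay accrual.
18 months from January 11, 2005 is July 11, 2006.
Because the emergency suspension of filing deadlines ran from November 6, 2005 to November 28, 2006, the deadline is extended by 387 days to August 2, 2007.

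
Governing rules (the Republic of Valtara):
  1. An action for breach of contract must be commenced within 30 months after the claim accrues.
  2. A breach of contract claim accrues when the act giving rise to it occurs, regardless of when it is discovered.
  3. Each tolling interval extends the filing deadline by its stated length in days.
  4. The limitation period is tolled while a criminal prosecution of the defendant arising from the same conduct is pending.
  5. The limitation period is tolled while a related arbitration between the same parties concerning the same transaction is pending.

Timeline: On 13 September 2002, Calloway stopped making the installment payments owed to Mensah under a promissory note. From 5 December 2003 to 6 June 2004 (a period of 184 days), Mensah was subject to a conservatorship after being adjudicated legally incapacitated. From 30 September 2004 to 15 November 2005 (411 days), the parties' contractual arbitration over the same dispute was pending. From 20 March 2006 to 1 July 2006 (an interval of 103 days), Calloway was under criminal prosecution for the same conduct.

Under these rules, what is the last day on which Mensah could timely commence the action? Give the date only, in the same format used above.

The limitation period began to run on 13 September 2002.
The untolled deadline — 30 months after 13 September 2002 — is 13 March 2005.
The period was tolled for 411 days by the pending related arbitration (30 September 2004 to 15 November 2005), pushing the deadline to 28 April 2006.
The period was tolled for 103 days by the pending criminal prosecution (20 March 2006 to 1 July 2006), pushing the deadline to 9 August 2006.
Although the plaintiff's incapacity ran from 5 December 2003 to 6 June 2004, the stated rules do not make that a tolling event, so it is disregarded.

9 August 2006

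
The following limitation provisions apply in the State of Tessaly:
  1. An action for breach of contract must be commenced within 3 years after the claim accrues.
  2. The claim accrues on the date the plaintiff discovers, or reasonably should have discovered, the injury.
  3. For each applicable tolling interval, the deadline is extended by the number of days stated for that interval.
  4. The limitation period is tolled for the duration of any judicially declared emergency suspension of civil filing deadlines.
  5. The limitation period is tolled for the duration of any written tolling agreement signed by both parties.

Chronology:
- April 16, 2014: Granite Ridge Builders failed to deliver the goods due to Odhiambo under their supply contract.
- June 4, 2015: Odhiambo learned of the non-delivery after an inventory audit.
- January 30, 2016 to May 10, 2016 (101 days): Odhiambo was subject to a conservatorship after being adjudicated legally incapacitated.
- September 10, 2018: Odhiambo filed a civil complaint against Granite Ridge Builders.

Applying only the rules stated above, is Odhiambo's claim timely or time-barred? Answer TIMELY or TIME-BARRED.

The claim did not accrue until Odhiambo discovered the injury on June 4, 2015; the April 16, 2014 act date does not start the clock under the stated rule.
Adding the 3 years base period to June 4, 2015 gives a deadline of June 4, 2018, before any tolling.
Although the plaintiff's incapacity ran from January 30, 2016 to May 10, 2016, the stated rules do not make that a tolling event, so it is disregarded.
The September 10, 2018 filing falls after the June 4, 2018 deadline; the claim is time-barred.

TIME-BARRED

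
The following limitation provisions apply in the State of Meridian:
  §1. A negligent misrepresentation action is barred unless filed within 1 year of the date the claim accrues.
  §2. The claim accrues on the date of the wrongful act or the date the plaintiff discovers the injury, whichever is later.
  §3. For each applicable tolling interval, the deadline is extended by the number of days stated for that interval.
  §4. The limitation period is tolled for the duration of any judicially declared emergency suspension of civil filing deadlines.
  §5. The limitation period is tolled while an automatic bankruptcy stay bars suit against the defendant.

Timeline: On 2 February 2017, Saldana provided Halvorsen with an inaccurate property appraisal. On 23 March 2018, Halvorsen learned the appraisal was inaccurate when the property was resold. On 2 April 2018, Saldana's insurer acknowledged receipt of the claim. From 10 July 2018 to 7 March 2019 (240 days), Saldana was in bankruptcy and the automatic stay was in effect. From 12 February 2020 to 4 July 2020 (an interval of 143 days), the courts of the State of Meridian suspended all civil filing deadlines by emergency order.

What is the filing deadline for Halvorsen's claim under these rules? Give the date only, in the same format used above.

The claim accrued on 23 March 2018 — the later of the 2 February 2017 act and the 23 March 2018 discovery.
Adding the 1 year base period to 23 March 2018 gives a deadline of 23 March 2019, before any tolling.
The automatic bankruptcy stay from 10 July 2018 to 7 March 2019 tolled the period for 240 days, extending the deadline to 18 November 2019.
The emergency suspension of filing deadlines starting 12 February 2020 came too late — the period had run on 18 November 2019 — and so does not extend the deadline.
Nothing else in the chronology tolls or restarts the period.

18 November 2019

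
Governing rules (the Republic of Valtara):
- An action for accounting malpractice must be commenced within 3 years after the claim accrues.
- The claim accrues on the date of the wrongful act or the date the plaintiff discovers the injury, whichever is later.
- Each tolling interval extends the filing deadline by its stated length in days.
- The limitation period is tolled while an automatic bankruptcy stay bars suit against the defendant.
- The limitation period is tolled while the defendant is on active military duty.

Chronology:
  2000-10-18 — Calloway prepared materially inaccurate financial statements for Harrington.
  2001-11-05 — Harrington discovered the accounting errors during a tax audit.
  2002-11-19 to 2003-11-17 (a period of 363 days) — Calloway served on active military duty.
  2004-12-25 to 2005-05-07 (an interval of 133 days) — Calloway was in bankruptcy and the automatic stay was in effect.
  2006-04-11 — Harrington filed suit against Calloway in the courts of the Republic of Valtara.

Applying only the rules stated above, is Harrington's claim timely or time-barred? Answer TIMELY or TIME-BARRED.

TIME-BARRED

Because discovery on 2001-11-05 post-dates the 2000-10-18 act, accrual under the later-of rule falls on 2001-11-05.
The untolled deadline — 3 years after 2001-11-05 — is 2004-11-05.
The period was tolled for 363 days by the defendant's active military service (2002-11-19 to 2003-11-17), pushing the deadline to 2005-11-03.
Because the automatic bankruptcy stay ran from 2004-12-25 to 2005-05-07, the deadline is extended by 133 days to 2006-03-16.
Filing on 2006-04-11 missed the 2006-03-16 deadline — the action is time-barred.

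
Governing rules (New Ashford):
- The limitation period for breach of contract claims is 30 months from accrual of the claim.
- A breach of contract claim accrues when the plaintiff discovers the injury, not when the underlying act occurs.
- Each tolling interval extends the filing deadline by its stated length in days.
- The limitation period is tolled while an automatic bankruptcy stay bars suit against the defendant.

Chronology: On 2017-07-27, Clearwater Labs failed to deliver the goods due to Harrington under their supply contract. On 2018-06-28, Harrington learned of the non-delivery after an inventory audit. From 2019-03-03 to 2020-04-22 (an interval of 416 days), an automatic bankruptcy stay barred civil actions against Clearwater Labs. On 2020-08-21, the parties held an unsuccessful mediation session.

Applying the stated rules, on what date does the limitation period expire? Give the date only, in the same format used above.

2022-02-17

The claim did not accrue until Harrington discovered the injury on 2018-06-28; the 2017-07-27 act date does not start the clock under the stated rule.
Adding the 30 months base period to 2018-06-28 gives a deadline of 2020-12-28, before any tolling.
Because the automatic bankruptcy stay ran from 2019-03-03 to 2020-04-22, the deadline is extended by 416 days to 2022-02-17.
Nothing else in the chronology tolls or restarts the period.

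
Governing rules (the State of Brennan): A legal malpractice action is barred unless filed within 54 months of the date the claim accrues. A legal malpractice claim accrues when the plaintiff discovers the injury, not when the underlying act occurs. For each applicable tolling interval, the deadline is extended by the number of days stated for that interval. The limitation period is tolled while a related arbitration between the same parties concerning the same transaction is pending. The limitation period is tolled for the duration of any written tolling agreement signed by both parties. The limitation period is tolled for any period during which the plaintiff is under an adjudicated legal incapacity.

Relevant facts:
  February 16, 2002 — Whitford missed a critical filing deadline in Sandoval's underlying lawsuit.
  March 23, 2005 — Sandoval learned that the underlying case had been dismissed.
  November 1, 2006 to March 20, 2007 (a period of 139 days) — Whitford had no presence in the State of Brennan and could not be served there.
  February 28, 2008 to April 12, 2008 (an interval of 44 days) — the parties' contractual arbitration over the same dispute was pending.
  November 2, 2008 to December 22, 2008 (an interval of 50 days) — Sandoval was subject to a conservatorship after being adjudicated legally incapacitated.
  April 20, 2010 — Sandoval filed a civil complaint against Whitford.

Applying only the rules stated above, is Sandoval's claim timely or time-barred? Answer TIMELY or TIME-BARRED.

Under the discovery rule, the claim accrued on March 23, 2005, when Sandoval discovered the injury — not on the February 16, 2002 date of the underlying act.
The untolled deadline — 54 months after March 23, 2005 — is September 23, 2009.
The period was tolled for 44 days by the pending related arbitration (February 28, 2008 to April 12, 2008), pushing the deadline to November 6, 2009.
The plaintiff's legal incapacity from November 2, 2008 to December 22, 2008 tolled the period for 50 days, extending the deadline to December 26, 2009.
No stated provision tolls the period for the defendant's absence, so the interval from November 1, 2006 to March 20, 2007 has no effect on the deadline.
Filing on April 20, 2010 missed the December 26, 2009 deadline — the action is time-barred.

TIME-BARRED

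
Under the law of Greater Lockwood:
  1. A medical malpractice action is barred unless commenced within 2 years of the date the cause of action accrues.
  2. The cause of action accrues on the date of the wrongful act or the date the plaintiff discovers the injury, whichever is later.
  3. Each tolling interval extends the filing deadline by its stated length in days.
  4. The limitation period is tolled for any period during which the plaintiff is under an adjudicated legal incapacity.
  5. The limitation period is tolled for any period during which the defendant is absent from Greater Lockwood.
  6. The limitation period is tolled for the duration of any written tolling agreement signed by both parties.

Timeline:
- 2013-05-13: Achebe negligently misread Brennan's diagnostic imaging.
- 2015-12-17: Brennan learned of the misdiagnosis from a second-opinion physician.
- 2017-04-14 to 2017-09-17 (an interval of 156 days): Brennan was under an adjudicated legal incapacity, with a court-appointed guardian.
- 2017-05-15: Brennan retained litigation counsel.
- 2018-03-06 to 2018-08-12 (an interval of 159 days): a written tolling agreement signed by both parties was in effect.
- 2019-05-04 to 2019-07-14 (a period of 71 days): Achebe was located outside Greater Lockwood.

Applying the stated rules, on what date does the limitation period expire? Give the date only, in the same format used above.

2018-10-28

The claim accrued on 2015-12-17 — the later of the 2013-05-13 act and the 2015-12-17 discovery.
The untolled deadline — 2 years after 2015-12-17 — is 2017-12-17.
The period was tolled for 156 days by the plaintiff's legal incapacity (2017-04-14 to 2017-09-17), pushing the deadline to 2018-05-22.
The written tolling agreement from 2018-03-06 to 2018-08-12 tolled the period for 159 days, extending the deadline to 2018-10-28.
By the time the defendant's absence from the jurisdiction began on 2019-05-04, the limitation period had already expired on 2018-10-28; that interval cannot revive it.
The other events in the timeline have no effect on the limitation period under the stated rules.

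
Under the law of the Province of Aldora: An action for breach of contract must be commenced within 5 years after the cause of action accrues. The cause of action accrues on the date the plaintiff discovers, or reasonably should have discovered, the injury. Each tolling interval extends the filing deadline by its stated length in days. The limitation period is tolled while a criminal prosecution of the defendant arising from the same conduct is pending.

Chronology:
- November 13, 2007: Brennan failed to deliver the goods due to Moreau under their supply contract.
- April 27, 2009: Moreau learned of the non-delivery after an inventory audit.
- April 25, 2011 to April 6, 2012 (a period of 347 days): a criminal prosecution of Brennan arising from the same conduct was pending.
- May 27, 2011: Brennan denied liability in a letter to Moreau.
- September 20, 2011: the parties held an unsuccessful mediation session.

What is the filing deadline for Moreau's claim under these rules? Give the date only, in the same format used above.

April 9, 2015

Under the discovery rule, the claim accrued on April 27, 2009, when Moreau discovered the injury — not on the November 13, 2007 date of the underlying act.
5 years from April 27, 2009 is April 27, 2014.
The pending criminal prosecution from April 25, 2011 to April 6, 2012 tolled the period for 347 days, extending the deadline to April 9, 2015.
None of the other events listed affects the running of the period under the stated rules.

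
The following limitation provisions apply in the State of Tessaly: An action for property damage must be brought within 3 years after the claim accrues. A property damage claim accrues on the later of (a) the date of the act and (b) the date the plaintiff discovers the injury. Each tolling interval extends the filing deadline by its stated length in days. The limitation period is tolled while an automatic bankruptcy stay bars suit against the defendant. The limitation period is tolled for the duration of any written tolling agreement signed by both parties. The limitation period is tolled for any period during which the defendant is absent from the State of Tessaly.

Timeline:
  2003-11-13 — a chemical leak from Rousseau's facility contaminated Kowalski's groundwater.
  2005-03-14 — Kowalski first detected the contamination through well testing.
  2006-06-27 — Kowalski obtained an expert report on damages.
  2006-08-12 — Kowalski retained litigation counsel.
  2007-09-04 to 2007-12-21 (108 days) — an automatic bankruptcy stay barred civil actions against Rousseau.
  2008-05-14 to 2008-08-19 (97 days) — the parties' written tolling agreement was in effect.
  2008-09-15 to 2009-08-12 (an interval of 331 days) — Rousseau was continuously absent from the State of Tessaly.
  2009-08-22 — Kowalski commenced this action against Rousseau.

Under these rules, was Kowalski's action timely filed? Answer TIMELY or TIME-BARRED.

TIMELY

The claim accrued on 2005-03-14 — the later of the 2003-11-13 act and the 2005-03-14 discovery.
Adding the 3 years base period to 2005-03-14 gives a deadline of 2008-03-14, before any tolling.
The automatic bankruptcy stay from 2007-09-04 to 2007-12-21 tolled the period for 108 days, extending the deadline to 2008-06-30.
Because the written tolling agreement ran from 2008-05-14 to 2008-08-19, the deadline is extended by 97 days to 2008-10-05.
The defendant's absence from the jurisdiction from 2008-09-15 to 2009-08-12 tolled the period for 331 days, extending the deadline to 2009-09-01.
The other events in the timeline have no effect on the limitation period under the stated rules.
The 2009-08-22 filing precedes the 2009-09-01 deadline; the claim is timely.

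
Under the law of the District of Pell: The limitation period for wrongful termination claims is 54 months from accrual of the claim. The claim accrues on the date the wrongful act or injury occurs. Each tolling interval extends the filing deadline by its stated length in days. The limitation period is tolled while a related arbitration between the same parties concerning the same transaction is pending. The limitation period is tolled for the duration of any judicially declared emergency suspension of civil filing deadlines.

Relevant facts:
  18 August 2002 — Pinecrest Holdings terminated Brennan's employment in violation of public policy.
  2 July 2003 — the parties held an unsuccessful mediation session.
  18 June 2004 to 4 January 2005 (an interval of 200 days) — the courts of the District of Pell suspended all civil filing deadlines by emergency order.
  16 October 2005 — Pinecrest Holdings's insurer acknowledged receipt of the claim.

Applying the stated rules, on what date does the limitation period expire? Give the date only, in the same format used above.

The claim accrued on 18 August 2002, the date of the act.
Adding the 54 months base period to 18 August 2002 gives a deadline of 18 February 2007, before any tolling.
Because the emergency suspension of filing deadlines ran from 18 June 2004 to 4 January 2005, the deadline is extended by 200 days to 6 September 2007.
The other events in the timeline have no effect on the limitation period under the stated rules.

6 September 2007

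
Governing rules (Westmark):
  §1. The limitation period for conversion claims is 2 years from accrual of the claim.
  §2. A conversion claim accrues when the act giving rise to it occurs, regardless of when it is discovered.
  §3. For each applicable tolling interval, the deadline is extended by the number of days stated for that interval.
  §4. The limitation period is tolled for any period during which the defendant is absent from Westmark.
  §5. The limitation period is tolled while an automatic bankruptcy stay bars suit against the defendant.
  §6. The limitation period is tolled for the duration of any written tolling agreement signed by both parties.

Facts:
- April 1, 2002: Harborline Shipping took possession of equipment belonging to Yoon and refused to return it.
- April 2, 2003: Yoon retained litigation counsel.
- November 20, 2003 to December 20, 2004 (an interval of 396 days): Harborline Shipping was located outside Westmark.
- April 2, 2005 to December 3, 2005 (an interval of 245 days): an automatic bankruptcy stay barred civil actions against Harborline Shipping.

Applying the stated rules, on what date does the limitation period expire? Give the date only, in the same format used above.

The claim accrued on April 1, 2002, the date of the act.
The untolled deadline — 2 years after April 1, 2002 — is April 1, 2004.
The defendant's absence from the jurisdiction from November 20, 2003 to December 20, 2004 tolled the period for 396 days, extending the deadline to May 2, 2005.
The automatic bankruptcy stay from April 2, 2005 to December 3, 2005 tolled the period for 245 days, extending the deadline to January 2, 2006.
Nothing else in the chronology tolls or restarts the period.

January 2, 2006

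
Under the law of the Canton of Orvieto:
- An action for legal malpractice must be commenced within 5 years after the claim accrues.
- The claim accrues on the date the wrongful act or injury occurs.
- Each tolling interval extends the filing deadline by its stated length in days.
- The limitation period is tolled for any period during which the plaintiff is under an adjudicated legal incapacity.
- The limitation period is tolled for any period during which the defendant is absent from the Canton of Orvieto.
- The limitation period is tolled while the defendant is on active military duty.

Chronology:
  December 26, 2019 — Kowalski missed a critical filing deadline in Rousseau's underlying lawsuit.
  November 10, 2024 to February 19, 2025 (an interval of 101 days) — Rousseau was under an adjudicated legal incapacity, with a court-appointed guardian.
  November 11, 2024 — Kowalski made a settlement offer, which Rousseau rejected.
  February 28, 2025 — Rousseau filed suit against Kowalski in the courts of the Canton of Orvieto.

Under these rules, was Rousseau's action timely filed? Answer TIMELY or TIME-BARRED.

The limitation period began to run on December 26, 2019.
The untolled deadline — 5 years after December 26, 2019 — is December 26, 2024.
Because the plaintiff's legal incapacity ran from November 10, 2024 to February 19, 2025, the deadline is extended by 101 days to April 6, 2025.
The other events in the timeline have no effect on the limitation period under the stated rules.
The February 28, 2025 filing precedes the April 6, 2025 deadline; the claim is timely.

TIMELY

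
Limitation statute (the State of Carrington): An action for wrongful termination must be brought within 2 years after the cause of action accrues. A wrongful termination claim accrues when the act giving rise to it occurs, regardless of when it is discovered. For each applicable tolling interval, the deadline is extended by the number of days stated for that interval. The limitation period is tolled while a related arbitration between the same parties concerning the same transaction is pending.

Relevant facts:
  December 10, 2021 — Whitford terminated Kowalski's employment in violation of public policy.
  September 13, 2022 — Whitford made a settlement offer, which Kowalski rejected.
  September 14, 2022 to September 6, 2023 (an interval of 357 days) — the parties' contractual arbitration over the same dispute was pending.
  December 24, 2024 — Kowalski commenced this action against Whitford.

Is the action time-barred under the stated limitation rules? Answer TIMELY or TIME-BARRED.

TIME-BARRED

The limitation period began to run on December 10, 2021.
Adding the 2 years base period to December 10, 2021 gives a deadline of December 10, 2023, before any tolling.
The pending related arbitration from September 14, 2022 to September 6, 2023 tolled the period for 357 days, extending the deadline to December 1, 2024.
Nothing else in the chronology tolls or restarts the period.
Filing on December 24, 2024 missed the December 1, 2024 deadline — the action is time-barred.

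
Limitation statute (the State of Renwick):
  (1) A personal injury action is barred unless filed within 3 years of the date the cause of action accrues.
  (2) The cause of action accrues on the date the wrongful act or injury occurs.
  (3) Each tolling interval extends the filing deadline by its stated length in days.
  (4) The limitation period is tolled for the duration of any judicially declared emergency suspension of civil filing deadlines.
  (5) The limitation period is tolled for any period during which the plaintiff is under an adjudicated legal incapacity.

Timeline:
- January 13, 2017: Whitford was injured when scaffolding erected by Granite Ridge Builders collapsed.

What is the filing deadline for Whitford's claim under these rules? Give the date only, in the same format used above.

The cause of action accrued on January 13, 2017, the date of the act.
The untolled deadline — 3 years after January 13, 2017 — is January 13, 2020.

January 13, 2020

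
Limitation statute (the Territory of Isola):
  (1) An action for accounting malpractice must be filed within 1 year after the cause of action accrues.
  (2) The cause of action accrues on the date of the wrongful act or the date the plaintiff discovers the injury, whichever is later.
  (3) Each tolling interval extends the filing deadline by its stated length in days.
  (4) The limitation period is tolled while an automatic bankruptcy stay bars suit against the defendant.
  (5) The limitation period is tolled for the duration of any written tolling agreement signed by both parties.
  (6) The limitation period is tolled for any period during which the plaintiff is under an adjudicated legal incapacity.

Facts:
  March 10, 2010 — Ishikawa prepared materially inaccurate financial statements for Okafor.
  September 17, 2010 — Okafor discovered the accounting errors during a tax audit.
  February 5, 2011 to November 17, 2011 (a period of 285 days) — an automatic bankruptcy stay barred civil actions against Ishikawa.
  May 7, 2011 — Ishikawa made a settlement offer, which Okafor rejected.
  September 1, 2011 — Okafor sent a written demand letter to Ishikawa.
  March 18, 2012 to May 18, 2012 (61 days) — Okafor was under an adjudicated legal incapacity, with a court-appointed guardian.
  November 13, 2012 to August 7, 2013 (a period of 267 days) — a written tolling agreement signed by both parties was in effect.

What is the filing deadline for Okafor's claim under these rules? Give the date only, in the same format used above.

August 28, 2012

Taking the later of the act (March 10, 2010) and discovery (September 17, 2010), the claim accrued on September 17, 2010.
1 year from September 17, 2010 is September 17, 2011.
Because the automatic bankruptcy stay ran from February 5, 2011 to November 17, 2011, the deadline is extended by 285 days to June 28, 2012.
The period was tolled for 61 days by the plaintiff's legal incapacity (March 18, 2012 to May 18, 2012), pushing the deadline to August 28, 2012.
By the time the written tolling agreement began on November 13, 2012, the limitation period had already expired on August 28, 2012; that interval cannot revive it.
The other events in the timeline have no effect on the limitation period under the stated rules.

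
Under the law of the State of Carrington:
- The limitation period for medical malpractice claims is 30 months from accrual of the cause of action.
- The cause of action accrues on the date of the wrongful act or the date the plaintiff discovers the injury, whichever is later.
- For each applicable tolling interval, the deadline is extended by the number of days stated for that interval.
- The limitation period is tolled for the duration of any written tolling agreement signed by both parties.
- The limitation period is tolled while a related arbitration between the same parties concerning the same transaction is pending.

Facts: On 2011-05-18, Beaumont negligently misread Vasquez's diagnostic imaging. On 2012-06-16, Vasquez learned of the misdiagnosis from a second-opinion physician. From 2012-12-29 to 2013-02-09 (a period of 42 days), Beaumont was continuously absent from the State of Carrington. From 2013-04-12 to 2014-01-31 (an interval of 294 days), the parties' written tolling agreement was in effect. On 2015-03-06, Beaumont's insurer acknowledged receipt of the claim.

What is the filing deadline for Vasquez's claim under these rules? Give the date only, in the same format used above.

The claim accrued on 2012-06-16 — the later of the 2011-05-18 act and the 2012-06-16 discovery.
Adding the 30 months base period to 2012-06-16 gives a deadline of 2014-12-16, before any tolling.
The written tolling agreement from 2013-04-12 to 2014-01-31 tolled the period for 294 days, extending the deadline to 2015-10-06.
The defendant's absence from the jurisdiction from 2012-12-29 to 2013-02-09 does not toll the period, because no stated rule makes the defendant's absence a tolling event.
The other events in the timeline have no effect on the limitation period under the stated rules.

2015-10-06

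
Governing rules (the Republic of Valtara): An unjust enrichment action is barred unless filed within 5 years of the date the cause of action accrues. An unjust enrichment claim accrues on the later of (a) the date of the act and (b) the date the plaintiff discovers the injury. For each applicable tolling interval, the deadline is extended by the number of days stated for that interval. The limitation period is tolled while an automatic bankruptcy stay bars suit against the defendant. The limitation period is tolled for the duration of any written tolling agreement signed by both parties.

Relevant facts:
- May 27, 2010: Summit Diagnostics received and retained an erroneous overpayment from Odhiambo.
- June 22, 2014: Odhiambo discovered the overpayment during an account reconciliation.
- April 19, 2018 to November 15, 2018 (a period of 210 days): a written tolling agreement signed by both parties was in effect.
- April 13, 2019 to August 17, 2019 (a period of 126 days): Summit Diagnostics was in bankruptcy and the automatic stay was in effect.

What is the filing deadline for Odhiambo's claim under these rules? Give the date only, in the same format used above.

May 23, 2020

Because discovery on June 22, 2014 post-dates the May 27, 2010 act, accrual under the later-of rule falls on June 22, 2014.
Adding the 5 years base period to June 22, 2014 gives a deadline of June 22, 2019, before any tolling.
Because the written tolling agreement ran from April 19, 2018 to November 15, 2018, the deadline is extended by 210 days to January 18, 2020.
The period was tolled for 126 days by the automatic bankruptcy stay (April 13, 2019 to August 17, 2019), pushing the deadline to May 23, 2020.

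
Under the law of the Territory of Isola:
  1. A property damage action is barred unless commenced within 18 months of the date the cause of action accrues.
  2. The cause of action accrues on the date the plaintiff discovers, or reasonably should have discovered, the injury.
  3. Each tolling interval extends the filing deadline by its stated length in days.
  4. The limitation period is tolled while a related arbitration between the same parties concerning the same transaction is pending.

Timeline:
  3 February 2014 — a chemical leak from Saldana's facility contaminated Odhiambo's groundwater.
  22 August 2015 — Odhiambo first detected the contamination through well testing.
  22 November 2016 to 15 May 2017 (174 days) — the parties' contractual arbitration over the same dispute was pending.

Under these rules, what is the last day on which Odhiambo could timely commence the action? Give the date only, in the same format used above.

15 August 2017

The claim did not accrue until Odhiambo discovered the injury on 22 August 2015; the 3 February 2014 act date does not start the clock under the stated rule.
The untolled deadline — 18 months after 22 August 2015 — is 22 February 2017.
The period was tolled for 174 days by the pending related arbitration (22 November 2016 to 15 May 2017), pushing the deadline to 15 August 2017.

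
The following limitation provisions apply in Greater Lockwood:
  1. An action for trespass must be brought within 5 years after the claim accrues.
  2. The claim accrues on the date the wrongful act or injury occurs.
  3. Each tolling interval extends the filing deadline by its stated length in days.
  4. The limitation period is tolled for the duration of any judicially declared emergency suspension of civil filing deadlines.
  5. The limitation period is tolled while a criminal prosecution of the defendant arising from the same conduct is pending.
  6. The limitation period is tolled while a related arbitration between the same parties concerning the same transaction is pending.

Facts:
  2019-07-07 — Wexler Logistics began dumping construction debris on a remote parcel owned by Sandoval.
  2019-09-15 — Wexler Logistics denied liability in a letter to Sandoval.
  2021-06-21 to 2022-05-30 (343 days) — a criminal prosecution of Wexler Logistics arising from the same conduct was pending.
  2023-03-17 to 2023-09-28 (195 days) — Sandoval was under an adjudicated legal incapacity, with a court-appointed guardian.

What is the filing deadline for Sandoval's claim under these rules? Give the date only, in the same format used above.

2025-06-15

The claim accrued on 2019-07-07, the date of the act.
Adding the 5 years base period to 2019-07-07 gives a deadline of 2024-07-07, before any tolling.
The pending criminal prosecution from 2021-06-21 to 2022-05-30 tolled the period for 343 days, extending the deadline to 2025-06-15.
Although the plaintiff's incapacity ran from 2023-03-17 to 2023-09-28, the stated rules do not make that a tolling event, so it is disregarded.
Nothing else in the chronology tolls or restarts the period.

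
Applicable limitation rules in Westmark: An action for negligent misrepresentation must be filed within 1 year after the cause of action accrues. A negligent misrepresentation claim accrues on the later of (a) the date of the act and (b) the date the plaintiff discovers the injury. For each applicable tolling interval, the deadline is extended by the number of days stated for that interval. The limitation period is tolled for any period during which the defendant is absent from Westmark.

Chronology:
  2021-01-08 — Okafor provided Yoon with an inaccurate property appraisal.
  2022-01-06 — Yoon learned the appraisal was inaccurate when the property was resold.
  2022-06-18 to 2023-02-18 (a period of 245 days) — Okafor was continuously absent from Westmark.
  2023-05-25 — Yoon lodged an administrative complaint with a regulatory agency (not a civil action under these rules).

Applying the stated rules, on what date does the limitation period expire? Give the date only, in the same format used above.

2023-09-08

Taking the later of the act (2021-01-08) and discovery (2022-01-06), the claim accrued on 2022-01-06.
1 year from 2022-01-06 is 2023-01-06.
Because the defendant's absence from the jurisdiction ran from 2022-06-18 to 2023-02-18, the deadline is extended by 245 days to 2023-09-08.
None of the other events listed affects the running of the period under the stated rules.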